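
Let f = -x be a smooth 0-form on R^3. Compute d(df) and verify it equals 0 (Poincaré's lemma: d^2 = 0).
d(df) = 0

Step 1: df = sum_i (∂f/∂x_i) dx_i = (-1) dx + (0) dy + (0) dz.
Step 2: Apply d again. Using the 1-form formula, the coefficient of dx ∧ dy in d(df) is ∂^2 f/∂x ∂y - ∂^2 f/∂y ∂x = (0) - (0) = 0 (equality of mixed partials for smooth f).
Similarly for dx ∧ dz and dy ∧ dz — all coefficients vanish. So d(df) = 0.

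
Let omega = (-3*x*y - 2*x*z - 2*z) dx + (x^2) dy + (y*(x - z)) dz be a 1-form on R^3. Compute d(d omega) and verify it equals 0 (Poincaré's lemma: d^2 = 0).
d(d omega) = 0

Step 1: d omega = sum_{i<j} (∂f_j/∂x_i - ∂f_i/∂x_j) dx_i ∧ dx_j:
  coeff of dx ∧ dy: 5*x
  coeff of dx ∧ dz: 2*x + y + 2
  coeff of dy ∧ dz: x - z
Step 2: Apply d again to each 2-form coefficient. The only possible 3-form in R^3 is dx ∧ dy ∧ dz, with coefficient
  ∂(coeff of dy∧dz)/∂x - ∂(coeff of dx∧dz)/∂y + ∂(coeff of dx∧dy)/∂z
  = ∂/∂x (x - z) - ∂/∂y (2*x + y + 2) + ∂/∂z (5*x).
Each of these terms simplifies to sums of mixed partials that cancel in pairs. The result is 0 (by equality of mixed partials for smooth functions — Schwarz / Clairaut).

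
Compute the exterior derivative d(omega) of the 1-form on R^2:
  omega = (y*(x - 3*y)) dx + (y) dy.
d(omega) = (-x + 6*y) dx ∧ dy

For a 1-form omega = sum_i f_i dx_i, the exterior derivative is
  d(omega) = sum_{i < j} (∂f_j/∂x_i - ∂f_i/∂x_j) dx_i ∧ dx_j.
  coefficient of dx ∧ dy: ∂f_2/∂x - ∂f_1/∂y = ∂(y)/∂x - ∂(y*(x - 3*y))/∂y = -x + 6*y
Assembling: d(omega) = (-x + 6*y) dx ∧ dy.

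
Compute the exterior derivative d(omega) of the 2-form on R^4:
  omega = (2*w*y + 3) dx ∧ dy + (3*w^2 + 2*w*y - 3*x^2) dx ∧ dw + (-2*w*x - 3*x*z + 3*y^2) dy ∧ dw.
d(omega) = (-4*w + 2*y - 3*z) dx ∧ dy ∧ dw + (3*x) dy ∧ dz ∧ dw

For a 2-form omega = sum_{i<j} g_{ij} dx_i ∧ dx_j, the exterior derivative is
  d(omega) = sum_{i<j} d(g_{ij}) ∧ dx_i ∧ dx_j = sum_{i<j, k} (∂g_{ij}/∂x_k) dx_k ∧ dx_i ∧ dx_j.
Expand each term, using dx_k ∧ dx_i ∧ dx_j = sgn(permutation) dx_{(a)} ∧ dx_{(b)} ∧ dx_{(c)} with (a < b < c) sorted:
  d(2*w*y + 3) includes (∂/∂w)(2*w*y + 3) dw = (2*y) dw, which multiplied by dx ∧ dy gives (2*y) dx ∧ dy ∧ dw
  d(3*w^2 + 2*w*y - 3*x^2) includes (∂/∂y)(3*w^2 + 2*w*y - 3*x^2) dy = (2*w) dy, which multiplied by dx ∧ dw gives (-2*w) dx ∧ dy ∧ dw
  d(-2*w*x - 3*x*z + 3*y^2) includes (∂/∂x)(-2*w*x - 3*x*z + 3*y^2) dx = (-2*w - 3*z) dx, which multiplied by dy ∧ dw gives (-2*w - 3*z) dx ∧ dy ∧ dw
  d(-2*w*x - 3*x*z + 3*y^2) includes (∂/∂z)(-2*w*x - 3*x*z + 3*y^2) dz = (-3*x) dz, which multiplied by dy ∧ dw gives (3*x) dy ∧ dz ∧ dw
Collecting like 3-forms: d(omega) = (-4*w + 2*y - 3*z) dx ∧ dy ∧ dw + (3*x) dy ∧ dz ∧ dw.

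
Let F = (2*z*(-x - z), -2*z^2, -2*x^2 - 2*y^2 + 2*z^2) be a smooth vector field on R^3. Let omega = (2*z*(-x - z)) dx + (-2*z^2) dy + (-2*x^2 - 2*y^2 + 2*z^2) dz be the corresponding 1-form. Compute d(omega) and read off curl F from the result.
d(omega) = (-4*y + 4*z) dy ∧ dz + (2*x - 4*z) dz ∧ dx + (0) dx ∧ dy; curl F = (-4*y + 4*z, 2*x - 4*z, 0)

d omega = sum_{i<j} (∂f_j/∂x_i - ∂f_i/∂x_j) dx_i ∧ dx_j. Under the identification (dy ∧ dz, dz ∧ dx, dx ∧ dy) ↔ (e_x, e_y, e_z), the coefficients are exactly the components of curl F. Compute:
  ∂R/∂y - ∂Q/∂z = (-4*y) - (-4*z) = -4*y + 4*z
  ∂P/∂z - ∂R/∂x = (-2*x - 4*z) - (-4*x) = 2*x - 4*z
  ∂Q/∂x - ∂P/∂y = (0) - (0) = 0.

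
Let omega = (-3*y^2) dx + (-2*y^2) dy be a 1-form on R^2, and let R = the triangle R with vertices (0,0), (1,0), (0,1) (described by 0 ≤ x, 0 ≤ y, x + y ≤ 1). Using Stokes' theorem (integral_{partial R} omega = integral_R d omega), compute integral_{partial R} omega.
integral_(partial R) omega = 1

Stokes: integral_partial_R omega = integral_R d omega with d omega = (∂Q/∂x - ∂P/∂y) dx ∧ dy.
  ∂Q/∂x = 0
  ∂P/∂y = -6*y
  integrand = ∂Q/∂x - ∂P/∂y = 6*y.
Integrating over R: integral_0^1 integral_0^{1-x} (6*y) dy dx = 1.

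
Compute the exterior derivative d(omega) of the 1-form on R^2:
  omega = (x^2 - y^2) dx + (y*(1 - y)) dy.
d(omega) = (2*y) dx ∧ dy

For a 1-form omega = sum_i f_i dx_i, the exterior derivative is
  d(omega) = sum_{i < j} (∂f_j/∂x_i - ∂f_i/∂x_j) dx_i ∧ dx_j.
  coefficient of dx ∧ dy: ∂f_2/∂x - ∂f_1/∂y = ∂(y*(1 - y))/∂x - ∂(x^2 - y^2)/∂y = 2*y
Assembling: d(omega) = (2*y) dx ∧ dy.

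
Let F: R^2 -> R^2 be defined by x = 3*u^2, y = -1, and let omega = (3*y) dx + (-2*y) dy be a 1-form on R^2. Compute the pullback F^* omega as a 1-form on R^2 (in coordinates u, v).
F^* omega = (-18*u) du

Using F^*(f dg) = (f ∘ F) d(g ∘ F), substitute each coordinate x_i by F_i(u, v) in f_i, and replace dx_i by d F_i = (∂F_i/∂u) du + (∂F_i/∂v) dv.
  For the x component: f_1(F) = -3; d F_1 = (6*u) du + (0) dv
  For the y component: f_2(F) = 2; d F_2 = (0) du + (0) dv
Combining and collecting du, dv coefficients:
  coeff of du: -18*u
  coeff of dv: 0
F^* omega = (-18*u) du.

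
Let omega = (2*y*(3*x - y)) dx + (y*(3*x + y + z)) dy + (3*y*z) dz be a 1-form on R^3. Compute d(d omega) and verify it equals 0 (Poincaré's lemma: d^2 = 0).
d(d omega) = 0

Step 1: d omega = sum_{i<j} (∂f_j/∂x_i - ∂f_i/∂x_j) dx_i ∧ dx_j:
  coeff of dx ∧ dy: -6*x + 7*y
  coeff of dx ∧ dz: 0
  coeff of dy ∧ dz: -y + 3*z
Step 2: Apply d again to each 2-form coefficient. The only possible 3-form in R^3 is dx ∧ dy ∧ dz, with coefficient
  ∂(coeff of dy∧dz)/∂x - ∂(coeff of dx∧dz)/∂y + ∂(coeff of dx∧dy)/∂z
  = ∂/∂x (-y + 3*z) - ∂/∂y (0) + ∂/∂z (-6*x + 7*y).
Each of these terms simplifies to sums of mixed partials that cancel in pairs. The result is 0 (by equality of mixed partials for smooth functions — Schwarz / Clairaut).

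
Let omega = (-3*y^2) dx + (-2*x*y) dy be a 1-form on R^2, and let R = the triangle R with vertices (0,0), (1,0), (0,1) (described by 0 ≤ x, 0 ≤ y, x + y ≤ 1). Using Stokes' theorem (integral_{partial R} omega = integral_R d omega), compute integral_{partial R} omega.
integral_(partial R) omega = 2/3

Stokes: integral_partial_R omega = integral_R d omega with d omega = (∂Q/∂x - ∂P/∂y) dx ∧ dy.
  ∂Q/∂x = -2*y
  ∂P/∂y = -6*y
  integrand = ∂Q/∂x - ∂P/∂y = 4*y.
Integrating over R: integral_0^1 integral_0^{1-x} (4*y) dy dx = 2/3.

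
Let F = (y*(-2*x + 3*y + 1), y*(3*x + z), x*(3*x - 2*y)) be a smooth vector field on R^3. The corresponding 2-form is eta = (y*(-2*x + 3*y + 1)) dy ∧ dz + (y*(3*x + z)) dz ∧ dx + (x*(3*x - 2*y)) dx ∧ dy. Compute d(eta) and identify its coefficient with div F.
d(eta) = (3*x - 2*y + z) dx ∧ dy ∧ dz; div F = 3*x - 2*y + z

For a 2-form in R^3 of the form above, applying d gives a 3-form with coefficient ∂P/∂x + ∂Q/∂y + ∂R/∂z:
  ∂P/∂x = -2*y
  ∂Q/∂y = 3*x + z
  ∂R/∂z = 0
Sum = 3*x - 2*y + z, which is exactly div F.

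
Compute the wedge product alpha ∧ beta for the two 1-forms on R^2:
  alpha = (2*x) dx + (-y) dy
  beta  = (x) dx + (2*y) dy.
alpha ∧ beta = (5*x*y) dx ∧ dy

Distribute the wedge, using dx_i ∧ dx_j = -dx_j ∧ dx_i and dx_i ∧ dx_i = 0. For each pair (i, j) with i < j, the coefficient of dx_i ∧ dx_j in alpha ∧ beta is (alpha_i * beta_j - alpha_j * beta_i). Collecting: alpha ∧ beta = (5*x*y) dx ∧ dy.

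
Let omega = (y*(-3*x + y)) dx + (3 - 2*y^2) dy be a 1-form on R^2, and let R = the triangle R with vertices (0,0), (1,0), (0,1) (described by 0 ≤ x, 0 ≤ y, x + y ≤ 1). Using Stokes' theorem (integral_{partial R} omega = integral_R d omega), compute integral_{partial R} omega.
integral_(partial R) omega = 1/6

Stokes: integral_partial_R omega = integral_R d omega with d omega = (∂Q/∂x - ∂P/∂y) dx ∧ dy.
  ∂Q/∂x = 0
  ∂P/∂y = -3*x + 2*y
  integrand = ∂Q/∂x - ∂P/∂y = 3*x - 2*y.
Integrating over R: integral_0^1 integral_0^{1-x} (3*x - 2*y) dy dx = 1/6.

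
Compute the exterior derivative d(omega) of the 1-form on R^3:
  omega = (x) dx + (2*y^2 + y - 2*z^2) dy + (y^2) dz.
d(omega) = (2*y + 4*z) dy ∧ dz

For a 1-form omega = sum_i f_i dx_i, the exterior derivative is
  d(omega) = sum_{i < j} (∂f_j/∂x_i - ∂f_i/∂x_j) dx_i ∧ dx_j.
  coefficient of dy ∧ dz: ∂f_3/∂y - ∂f_2/∂z = ∂(y^2)/∂y - ∂(2*y^2 + y - 2*z^2)/∂z = 2*y + 4*z
Assembling: d(omega) = (2*y + 4*z) dy ∧ dz.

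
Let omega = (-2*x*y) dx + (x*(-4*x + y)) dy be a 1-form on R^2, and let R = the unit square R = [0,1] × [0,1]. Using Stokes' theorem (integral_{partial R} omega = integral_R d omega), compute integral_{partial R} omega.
integral_(partial R) omega = -5/2

Stokes: integral_partial_R omega = integral_R d omega with d omega = (∂Q/∂x - ∂P/∂y) dx ∧ dy.
  ∂Q/∂x = -8*x + y
  ∂P/∂y = -2*x
  integrand = ∂Q/∂x - ∂P/∂y = -6*x + y.
Integrating over R: integral_0^1 integral_0^1 (-6*x + y) dx dy = -5/2.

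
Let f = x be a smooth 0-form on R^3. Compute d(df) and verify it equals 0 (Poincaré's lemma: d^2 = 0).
d(df) = 0

Step 1: df = sum_i (∂f/∂x_i) dx_i = (1) dx + (0) dy + (0) dz.
Step 2: Apply d again. Using the 1-form formula, the coefficient of dx ∧ dy in d(df) is ∂^2 f/∂x ∂y - ∂^2 f/∂y ∂x = (0) - (0) = 0 (equality of mixed partials for smooth f).
Similarly for dx ∧ dz and dy ∧ dz — all coefficients vanish. So d(df) = 0.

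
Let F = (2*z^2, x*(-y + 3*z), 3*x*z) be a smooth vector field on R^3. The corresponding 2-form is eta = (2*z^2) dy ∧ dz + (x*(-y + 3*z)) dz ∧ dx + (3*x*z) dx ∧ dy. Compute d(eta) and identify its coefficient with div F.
d(eta) = (2*x) dx ∧ dy ∧ dz; div F = 2*x

For a 2-form in R^3 of the form above, applying d gives a 3-form with coefficient ∂P/∂x + ∂Q/∂y + ∂R/∂z:
  ∂P/∂x = 0
  ∂Q/∂y = -x
  ∂R/∂z = 3*x
Sum = 2*x, which is exactly div F.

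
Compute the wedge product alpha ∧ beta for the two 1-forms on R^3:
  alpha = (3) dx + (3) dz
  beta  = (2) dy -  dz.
alpha ∧ beta = (6) dx ∧ dy + (-3) dx ∧ dz + (-6) dy ∧ dz

Distribute the wedge, using dx_i ∧ dx_j = -dx_j ∧ dx_i and dx_i ∧ dx_i = 0. For each pair (i, j) with i < j, the coefficient of dx_i ∧ dx_j in alpha ∧ beta is (alpha_i * beta_j - alpha_j * beta_i). Collecting: alpha ∧ beta = (6) dx ∧ dy + (-3) dx ∧ dz + (-6) dy ∧ dz.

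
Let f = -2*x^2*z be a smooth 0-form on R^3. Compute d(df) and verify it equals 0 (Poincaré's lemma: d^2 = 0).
d(df) = 0

Step 1: df = sum_i (∂f/∂x_i) dx_i = (-4*x*z) dx + (0) dy + (-2*x^2) dz.
Step 2: Apply d again. Using the 1-form formula, the coefficient of dx ∧ dy in d(df) is ∂^2 f/∂x ∂y - ∂^2 f/∂y ∂x = (0) - (0) = 0 (equality of mixed partials for smooth f).
Similarly for dx ∧ dz and dy ∧ dz — all coefficients vanish. So d(df) = 0.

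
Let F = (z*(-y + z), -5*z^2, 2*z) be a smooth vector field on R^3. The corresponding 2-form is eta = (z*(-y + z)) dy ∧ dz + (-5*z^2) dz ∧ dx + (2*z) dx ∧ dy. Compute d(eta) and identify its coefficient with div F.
d(eta) = (2) dx ∧ dy ∧ dz; div F = 2

For a 2-form in R^3 of the form above, applying d gives a 3-form with coefficient ∂P/∂x + ∂Q/∂y + ∂R/∂z:
  ∂P/∂x = 0
  ∂Q/∂y = 0
  ∂R/∂z = 2
Sum = 2, which is exactly div F.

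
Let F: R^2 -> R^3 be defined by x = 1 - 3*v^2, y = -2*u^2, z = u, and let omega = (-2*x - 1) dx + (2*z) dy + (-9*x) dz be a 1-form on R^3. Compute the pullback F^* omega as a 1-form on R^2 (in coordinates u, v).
F^* omega = (-8*u^2 + 27*v^2 - 9) du + (-36*v^3 + 18*v) dv

Using F^*(f dg) = (f ∘ F) d(g ∘ F), substitute each coordinate x_i by F_i(u, v) in f_i, and replace dx_i by d F_i = (∂F_i/∂u) du + (∂F_i/∂v) dv.
  For the x component: f_1(F) = 6*v^2 - 3; d F_1 = (0) du + (-6*v) dv
  For the y component: f_2(F) = 2*u; d F_2 = (-4*u) du + (0) dv
  For the z component: f_3(F) = 27*v^2 - 9; d F_3 = (1) du + (0) dv
Combining and collecting du, dv coefficients:
  coeff of du: -8*u^2 + 27*v^2 - 9
  coeff of dv: -36*v^3 + 18*v
F^* omega = (-8*u^2 + 27*v^2 - 9) du + (-36*v^3 + 18*v) dv.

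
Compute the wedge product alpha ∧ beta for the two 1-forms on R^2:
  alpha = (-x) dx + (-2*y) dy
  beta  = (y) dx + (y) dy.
alpha ∧ beta = (y*(-x + 2*y)) dx ∧ dy

Distribute the wedge, using dx_i ∧ dx_j = -dx_j ∧ dx_i and dx_i ∧ dx_i = 0. For each pair (i, j) with i < j, the coefficient of dx_i ∧ dx_j in alpha ∧ beta is (alpha_i * beta_j - alpha_j * beta_i). Collecting: alpha ∧ beta = (y*(-x + 2*y)) dx ∧ dy.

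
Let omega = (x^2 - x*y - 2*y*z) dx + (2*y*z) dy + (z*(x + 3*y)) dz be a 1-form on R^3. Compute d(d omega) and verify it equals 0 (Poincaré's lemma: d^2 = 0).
d(d omega) = 0

Step 1: d omega = sum_{i<j} (∂f_j/∂x_i - ∂f_i/∂x_j) dx_i ∧ dx_j:
  coeff of dx ∧ dy: x + 2*z
  coeff of dx ∧ dz: 2*y + z
  coeff of dy ∧ dz: -2*y + 3*z
Step 2: Apply d again to each 2-form coefficient. The only possible 3-form in R^3 is dx ∧ dy ∧ dz, with coefficient
  ∂(coeff of dy∧dz)/∂x - ∂(coeff of dx∧dz)/∂y + ∂(coeff of dx∧dy)/∂z
  = ∂/∂x (-2*y + 3*z) - ∂/∂y (2*y + z) + ∂/∂z (x + 2*z).
Each of these terms simplifies to sums of mixed partials that cancel in pairs. The result is 0 (by equality of mixed partials for smooth functions — Schwarz / Clairaut).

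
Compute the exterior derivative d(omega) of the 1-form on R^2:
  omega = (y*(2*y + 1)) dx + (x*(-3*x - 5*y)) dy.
d(omega) = (-6*x - 9*y - 1) dx ∧ dy

For a 1-form omega = sum_i f_i dx_i, the exterior derivative is
  d(omega) = sum_{i < j} (∂f_j/∂x_i - ∂f_i/∂x_j) dx_i ∧ dx_j.
  coefficient of dx ∧ dy: ∂f_2/∂x - ∂f_1/∂y = ∂(x*(-3*x - 5*y))/∂x - ∂(y*(2*y + 1))/∂y = -6*x - 9*y - 1
Assembling: d(omega) = (-6*x - 9*y - 1) dx ∧ dy.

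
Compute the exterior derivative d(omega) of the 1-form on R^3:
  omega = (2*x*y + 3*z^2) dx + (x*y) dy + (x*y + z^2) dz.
d(omega) = (-2*x + y) dx ∧ dy + (y - 6*z) dx ∧ dz + (x) dy ∧ dz

For a 1-form omega = sum_i f_i dx_i, the exterior derivative is
  d(omega) = sum_{i < j} (∂f_j/∂x_i - ∂f_i/∂x_j) dx_i ∧ dx_j.
  coefficient of dx ∧ dy: ∂f_2/∂x - ∂f_1/∂y = ∂(x*y)/∂x - ∂(2*x*y + 3*z^2)/∂y = -2*x + y
  coefficient of dx ∧ dz: ∂f_3/∂x - ∂f_1/∂z = ∂(x*y + z^2)/∂x - ∂(2*x*y + 3*z^2)/∂z = y - 6*z
  coefficient of dy ∧ dz: ∂f_3/∂y - ∂f_2/∂z = ∂(x*y + z^2)/∂y - ∂(x*y)/∂z = x
Assembling: d(omega) = (-2*x + y) dx ∧ dy + (y - 6*z) dx ∧ dz + (x) dy ∧ dz.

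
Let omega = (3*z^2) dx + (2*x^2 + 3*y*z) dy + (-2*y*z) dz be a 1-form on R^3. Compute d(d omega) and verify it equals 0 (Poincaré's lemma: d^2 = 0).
d(d omega) = 0

Step 1: d omega = sum_{i<j} (∂f_j/∂x_i - ∂f_i/∂x_j) dx_i ∧ dx_j:
  coeff of dx ∧ dy: 4*x
  coeff of dx ∧ dz: -6*z
  coeff of dy ∧ dz: -3*y - 2*z
Step 2: Apply d again to each 2-form coefficient. The only possible 3-form in R^3 is dx ∧ dy ∧ dz, with coefficient
  ∂(coeff of dy∧dz)/∂x - ∂(coeff of dx∧dz)/∂y + ∂(coeff of dx∧dy)/∂z
  = ∂/∂x (-3*y - 2*z) - ∂/∂y (-6*z) + ∂/∂z (4*x).
Each of these terms simplifies to sums of mixed partials that cancel in pairs. The result is 0 (by equality of mixed partials for smooth functions — Schwarz / Clairaut).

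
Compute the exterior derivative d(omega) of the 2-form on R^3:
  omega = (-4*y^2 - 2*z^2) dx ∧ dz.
d(omega) = (8*y) dx ∧ dy ∧ dz

For a 2-form omega = sum_{i<j} g_{ij} dx_i ∧ dx_j, the exterior derivative is
  d(omega) = sum_{i<j} d(g_{ij}) ∧ dx_i ∧ dx_j = sum_{i<j, k} (∂g_{ij}/∂x_k) dx_k ∧ dx_i ∧ dx_j.
Expand each term, using dx_k ∧ dx_i ∧ dx_j = sgn(permutation) dx_{(a)} ∧ dx_{(b)} ∧ dx_{(c)} with (a < b < c) sorted:
  d(-4*y^2 - 2*z^2) includes (∂/∂y)(-4*y^2 - 2*z^2) dy = (-8*y) dy, which multiplied by dx ∧ dz gives (8*y) dx ∧ dy ∧ dz
Collecting like 3-forms: d(omega) = (8*y) dx ∧ dy ∧ dz.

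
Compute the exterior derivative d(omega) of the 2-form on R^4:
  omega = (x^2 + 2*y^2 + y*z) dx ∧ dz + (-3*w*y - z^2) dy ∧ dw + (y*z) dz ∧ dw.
d(omega) = (-4*y - z) dx ∧ dy ∧ dz + (3*z) dy ∧ dz ∧ dw

For a 2-form omega = sum_{i<j} g_{ij} dx_i ∧ dx_j, the exterior derivative is
  d(omega) = sum_{i<j} d(g_{ij}) ∧ dx_i ∧ dx_j = sum_{i<j, k} (∂g_{ij}/∂x_k) dx_k ∧ dx_i ∧ dx_j.
Expand each term, using dx_k ∧ dx_i ∧ dx_j = sgn(permutation) dx_{(a)} ∧ dx_{(b)} ∧ dx_{(c)} with (a < b < c) sorted:
  d(x^2 + 2*y^2 + y*z) includes (∂/∂y)(x^2 + 2*y^2 + y*z) dy = (4*y + z) dy, which multiplied by dx ∧ dz gives (-4*y - z) dx ∧ dy ∧ dz
  d(-3*w*y - z^2) includes (∂/∂z)(-3*w*y - z^2) dz = (-2*z) dz, which multiplied by dy ∧ dw gives (2*z) dy ∧ dz ∧ dw
  d(y*z) includes (∂/∂y)(y*z) dy = (z) dy, which multiplied by dz ∧ dw gives (z) dy ∧ dz ∧ dw
Collecting like 3-forms: d(omega) = (-4*y - z) dx ∧ dy ∧ dz + (3*z) dy ∧ dz ∧ dw.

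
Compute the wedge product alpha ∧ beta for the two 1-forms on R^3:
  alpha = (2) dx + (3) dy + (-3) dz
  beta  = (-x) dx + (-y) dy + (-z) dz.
alpha ∧ beta = (3*x - 2*y) dx ∧ dy + (-3*x - 2*z) dx ∧ dz + (-3*y - 3*z) dy ∧ dz

Distribute the wedge, using dx_i ∧ dx_j = -dx_j ∧ dx_i and dx_i ∧ dx_i = 0. For each pair (i, j) with i < j, the coefficient of dx_i ∧ dx_j in alpha ∧ beta is (alpha_i * beta_j - alpha_j * beta_i). Collecting: alpha ∧ beta = (3*x - 2*y) dx ∧ dy + (-3*x - 2*z) dx ∧ dz + (-3*y - 3*z) dy ∧ dz.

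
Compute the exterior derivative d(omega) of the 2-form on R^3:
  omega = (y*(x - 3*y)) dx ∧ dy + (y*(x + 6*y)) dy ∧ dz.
d(omega) = (y) dx ∧ dy ∧ dz

For a 2-form omega = sum_{i<j} g_{ij} dx_i ∧ dx_j, the exterior derivative is
  d(omega) = sum_{i<j} d(g_{ij}) ∧ dx_i ∧ dx_j = sum_{i<j, k} (∂g_{ij}/∂x_k) dx_k ∧ dx_i ∧ dx_j.
Expand each term, using dx_k ∧ dx_i ∧ dx_j = sgn(permutation) dx_{(a)} ∧ dx_{(b)} ∧ dx_{(c)} with (a < b < c) sorted:
  d(y*(x + 6*y)) includes (∂/∂x)(y*(x + 6*y)) dx = (y) dx, which multiplied by dy ∧ dz gives (y) dx ∧ dy ∧ dz
Collecting like 3-forms: d(omega) = (y) dx ∧ dy ∧ dz.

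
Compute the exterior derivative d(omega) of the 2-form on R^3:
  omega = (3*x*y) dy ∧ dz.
d(omega) = (3*y) dx ∧ dy ∧ dz

For a 2-form omega = sum_{i<j} g_{ij} dx_i ∧ dx_j, the exterior derivative is
  d(omega) = sum_{i<j} d(g_{ij}) ∧ dx_i ∧ dx_j = sum_{i<j, k} (∂g_{ij}/∂x_k) dx_k ∧ dx_i ∧ dx_j.
Expand each term, using dx_k ∧ dx_i ∧ dx_j = sgn(permutation) dx_{(a)} ∧ dx_{(b)} ∧ dx_{(c)} with (a < b < c) sorted:
  d(3*x*y) includes (∂/∂x)(3*x*y) dx = (3*y) dx, which multiplied by dy ∧ dz gives (3*y) dx ∧ dy ∧ dz
Collecting like 3-forms: d(omega) = (3*y) dx ∧ dy ∧ dz.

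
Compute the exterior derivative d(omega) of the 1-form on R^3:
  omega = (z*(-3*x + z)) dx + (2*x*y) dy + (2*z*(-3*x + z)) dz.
d(omega) = (2*y) dx ∧ dy + (3*x - 8*z) dx ∧ dz

For a 1-form omega = sum_i f_i dx_i, the exterior derivative is
  d(omega) = sum_{i < j} (∂f_j/∂x_i - ∂f_i/∂x_j) dx_i ∧ dx_j.
  coefficient of dx ∧ dy: ∂f_2/∂x - ∂f_1/∂y = ∂(2*x*y)/∂x - ∂(z*(-3*x + z))/∂y = 2*y
  coefficient of dx ∧ dz: ∂f_3/∂x - ∂f_1/∂z = ∂(2*z*(-3*x + z))/∂x - ∂(z*(-3*x + z))/∂z = 3*x - 8*z
Assembling: d(omega) = (2*y) dx ∧ dy + (3*x - 8*z) dx ∧ dz.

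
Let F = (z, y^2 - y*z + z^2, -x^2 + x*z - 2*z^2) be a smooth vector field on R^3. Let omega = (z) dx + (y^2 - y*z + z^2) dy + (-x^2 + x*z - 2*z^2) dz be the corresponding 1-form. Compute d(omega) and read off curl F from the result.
d(omega) = (y - 2*z) dy ∧ dz + (2*x - z + 1) dz ∧ dx + (0) dx ∧ dy; curl F = (y - 2*z, 2*x - z + 1, 0)

d omega = sum_{i<j} (∂f_j/∂x_i - ∂f_i/∂x_j) dx_i ∧ dx_j. Under the identification (dy ∧ dz, dz ∧ dx, dx ∧ dy) ↔ (e_x, e_y, e_z), the coefficients are exactly the components of curl F. Compute:
  ∂R/∂y - ∂Q/∂z = (0) - (-y + 2*z) = y - 2*z
  ∂P/∂z - ∂R/∂x = (1) - (-2*x + z) = 2*x - z + 1
  ∂Q/∂x - ∂P/∂y = (0) - (0) = 0.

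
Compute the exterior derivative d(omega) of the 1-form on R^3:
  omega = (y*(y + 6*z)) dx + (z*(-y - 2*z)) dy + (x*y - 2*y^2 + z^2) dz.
d(omega) = (-2*y - 6*z) dx ∧ dy + (-5*y) dx ∧ dz + (x - 3*y + 4*z) dy ∧ dz

For a 1-form omega = sum_i f_i dx_i, the exterior derivative is
  d(omega) = sum_{i < j} (∂f_j/∂x_i - ∂f_i/∂x_j) dx_i ∧ dx_j.
  coefficient of dx ∧ dy: ∂f_2/∂x - ∂f_1/∂y = ∂(z*(-y - 2*z))/∂x - ∂(y*(y + 6*z))/∂y = -2*y - 6*z
  coefficient of dx ∧ dz: ∂f_3/∂x - ∂f_1/∂z = ∂(x*y - 2*y^2 + z^2)/∂x - ∂(y*(y + 6*z))/∂z = -5*y
  coefficient of dy ∧ dz: ∂f_3/∂y - ∂f_2/∂z = ∂(x*y - 2*y^2 + z^2)/∂y - ∂(z*(-y - 2*z))/∂z = x - 3*y + 4*z
Assembling: d(omega) = (-2*y - 6*z) dx ∧ dy + (-5*y) dx ∧ dz + (x - 3*y + 4*z) dy ∧ dz.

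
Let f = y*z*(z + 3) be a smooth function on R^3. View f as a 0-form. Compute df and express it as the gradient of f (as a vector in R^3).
df = (0) dx + (z*(z + 3)) dy + (y*(2*z + 3)) dz; grad f = (0, z*(z + 3), y*(2*z + 3))

For a 0-form f, d f = (∂f/∂x) dx + (∂f/∂y) dy + (∂f/∂z) dz. The components of the vector representation are exactly the entries of grad f in Cartesian coordinates:
  ∂f/∂x = 0
  ∂f/∂y = z*(z + 3)
  ∂f/∂z = y*(2*z + 3).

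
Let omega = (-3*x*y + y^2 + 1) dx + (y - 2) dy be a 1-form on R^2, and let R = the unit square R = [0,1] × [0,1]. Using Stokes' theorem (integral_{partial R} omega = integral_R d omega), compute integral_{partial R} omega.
integral_(partial R) omega = 1/2

Stokes: integral_partial_R omega = integral_R d omega with d omega = (∂Q/∂x - ∂P/∂y) dx ∧ dy.
  ∂Q/∂x = 0
  ∂P/∂y = -3*x + 2*y
  integrand = ∂Q/∂x - ∂P/∂y = 3*x - 2*y.
Integrating over R: integral_0^1 integral_0^1 (3*x - 2*y) dx dy = 1/2.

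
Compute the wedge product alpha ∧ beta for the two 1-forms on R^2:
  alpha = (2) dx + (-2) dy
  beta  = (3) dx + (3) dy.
alpha ∧ beta = (12) dx ∧ dy

Distribute the wedge, using dx_i ∧ dx_j = -dx_j ∧ dx_i and dx_i ∧ dx_i = 0. For each pair (i, j) with i < j, the coefficient of dx_i ∧ dx_j in alpha ∧ beta is (alpha_i * beta_j - alpha_j * beta_i). Collecting: alpha ∧ beta = (12) dx ∧ dy.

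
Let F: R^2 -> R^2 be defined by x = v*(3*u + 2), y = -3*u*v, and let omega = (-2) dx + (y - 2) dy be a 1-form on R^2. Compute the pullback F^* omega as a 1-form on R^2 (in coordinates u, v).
F^* omega = (9*u*v^2) du + (9*u^2*v - 4) dv

Using F^*(f dg) = (f ∘ F) d(g ∘ F), substitute each coordinate x_i by F_i(u, v) in f_i, and replace dx_i by d F_i = (∂F_i/∂u) du + (∂F_i/∂v) dv.
  For the x component: f_1(F) = -2; d F_1 = (3*v) du + (3*u + 2) dv
  For the y component: f_2(F) = -3*u*v - 2; d F_2 = (-3*v) du + (-3*u) dv
Combining and collecting du, dv coefficients:
  coeff of du: 9*u*v^2
  coeff of dv: 9*u^2*v - 4
F^* omega = (9*u*v^2) du + (9*u^2*v - 4) dv.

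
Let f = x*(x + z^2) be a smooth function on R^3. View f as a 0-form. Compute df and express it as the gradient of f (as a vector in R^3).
df = (2*x + z^2) dx + (0) dy + (2*x*z) dz; grad f = (2*x + z^2, 0, 2*x*z)

For a 0-form f, d f = (∂f/∂x) dx + (∂f/∂y) dy + (∂f/∂z) dz. The components of the vector representation are exactly the entries of grad f in Cartesian coordinates:
  ∂f/∂x = 2*x + z^2
  ∂f/∂y = 0
  ∂f/∂z = 2*x*z.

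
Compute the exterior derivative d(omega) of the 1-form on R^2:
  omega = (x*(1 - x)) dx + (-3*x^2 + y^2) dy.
d(omega) = (-6*x) dx ∧ dy

For a 1-form omega = sum_i f_i dx_i, the exterior derivative is
  d(omega) = sum_{i < j} (∂f_j/∂x_i - ∂f_i/∂x_j) dx_i ∧ dx_j.
  coefficient of dx ∧ dy: ∂f_2/∂x - ∂f_1/∂y = ∂(-3*x^2 + y^2)/∂x - ∂(x*(1 - x))/∂y = -6*x
Assembling: d(omega) = (-6*x) dx ∧ dy.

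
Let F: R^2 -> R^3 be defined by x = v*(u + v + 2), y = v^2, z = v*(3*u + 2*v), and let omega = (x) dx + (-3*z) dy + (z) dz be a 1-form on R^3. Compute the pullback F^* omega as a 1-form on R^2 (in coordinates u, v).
F^* omega = (v^2*(10*u + 7*v + 2)) du + (v*(10*u^2 + 3*u*v + 4*u - 2*v^2 + 6*v + 4)) dv

Using F^*(f dg) = (f ∘ F) d(g ∘ F), substitute each coordinate x_i by F_i(u, v) in f_i, and replace dx_i by d F_i = (∂F_i/∂u) du + (∂F_i/∂v) dv.
  For the x component: f_1(F) = v*(u + v + 2); d F_1 = (v) du + (u + 2*v + 2) dv
  For the y component: f_2(F) = 3*v*(-3*u - 2*v); d F_2 = (0) du + (2*v) dv
  For the z component: f_3(F) = v*(3*u + 2*v); d F_3 = (3*v) du + (3*u + 4*v) dv
Combining and collecting du, dv coefficients:
  coeff of du: v^2*(10*u + 7*v + 2)
  coeff of dv: v*(10*u^2 + 3*u*v + 4*u - 2*v^2 + 6*v + 4)
F^* omega = (v^2*(10*u + 7*v + 2)) du + (v*(10*u^2 + 3*u*v + 4*u - 2*v^2 + 6*v + 4)) dv.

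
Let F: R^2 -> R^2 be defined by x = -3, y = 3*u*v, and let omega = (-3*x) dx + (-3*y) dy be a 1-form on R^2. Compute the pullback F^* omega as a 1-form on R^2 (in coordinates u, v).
F^* omega = (-27*u*v^2) du + (-27*u^2*v) dv

Using F^*(f dg) = (f ∘ F) d(g ∘ F), substitute each coordinate x_i by F_i(u, v) in f_i, and replace dx_i by d F_i = (∂F_i/∂u) du + (∂F_i/∂v) dv.
  For the x component: f_1(F) = 9; d F_1 = (0) du + (0) dv
  For the y component: f_2(F) = -9*u*v; d F_2 = (3*v) du + (3*u) dv
Combining and collecting du, dv coefficients:
  coeff of du: -27*u*v^2
  coeff of dv: -27*u^2*v
F^* omega = (-27*u*v^2) du + (-27*u^2*v) dv.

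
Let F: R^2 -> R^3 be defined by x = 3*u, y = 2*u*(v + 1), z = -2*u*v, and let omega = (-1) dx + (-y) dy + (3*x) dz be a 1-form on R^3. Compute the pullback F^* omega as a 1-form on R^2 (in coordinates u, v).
F^* omega = (-4*u*v^2 - 26*u*v - 4*u - 3) du + (u^2*(-4*v - 22)) dv

Using F^*(f dg) = (f ∘ F) d(g ∘ F), substitute each coordinate x_i by F_i(u, v) in f_i, and replace dx_i by d F_i = (∂F_i/∂u) du + (∂F_i/∂v) dv.
  For the x component: f_1(F) = -1; d F_1 = (3) du + (0) dv
  For the y component: f_2(F) = 2*u*(-v - 1); d F_2 = (2*v + 2) du + (2*u) dv
  For the z component: f_3(F) = 9*u; d F_3 = (-2*v) du + (-2*u) dv
Combining and collecting du, dv coefficients:
  coeff of du: -4*u*v^2 - 26*u*v - 4*u - 3
  coeff of dv: u^2*(-4*v - 22)
F^* omega = (-4*u*v^2 - 26*u*v - 4*u - 3) du + (u^2*(-4*v - 22)) dv.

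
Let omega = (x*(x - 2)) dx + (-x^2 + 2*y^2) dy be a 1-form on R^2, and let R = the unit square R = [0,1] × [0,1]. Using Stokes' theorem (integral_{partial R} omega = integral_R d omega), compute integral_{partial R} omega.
integral_(partial R) omega = -1

Stokes: integral_partial_R omega = integral_R d omega with d omega = (∂Q/∂x - ∂P/∂y) dx ∧ dy.
  ∂Q/∂x = -2*x
  ∂P/∂y = 0
  integrand = ∂Q/∂x - ∂P/∂y = -2*x.
Integrating over R: integral_0^1 integral_0^1 (-2*x) dx dy = -1.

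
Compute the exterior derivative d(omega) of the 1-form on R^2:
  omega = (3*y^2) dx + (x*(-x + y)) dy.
d(omega) = (-2*x - 5*y) dx ∧ dy

For a 1-form omega = sum_i f_i dx_i, the exterior derivative is
  d(omega) = sum_{i < j} (∂f_j/∂x_i - ∂f_i/∂x_j) dx_i ∧ dx_j.
  coefficient of dx ∧ dy: ∂f_2/∂x - ∂f_1/∂y = ∂(x*(-x + y))/∂x - ∂(3*y^2)/∂y = -2*x - 5*y
Assembling: d(omega) = (-2*x - 5*y) dx ∧ dy.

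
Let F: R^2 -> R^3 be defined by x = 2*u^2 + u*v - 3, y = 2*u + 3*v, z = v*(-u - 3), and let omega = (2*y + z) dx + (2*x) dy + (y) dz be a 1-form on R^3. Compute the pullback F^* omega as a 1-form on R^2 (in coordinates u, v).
F^* omega = (-4*u^2*v + 24*u^2 - u*v^2 + 18*u*v - 12) du + (-u^2*v + 14*u^2 + 6*u*v - 6*u - 9*v - 18) dv

Using F^*(f dg) = (f ∘ F) d(g ∘ F), substitute each coordinate x_i by F_i(u, v) in f_i, and replace dx_i by d F_i = (∂F_i/∂u) du + (∂F_i/∂v) dv.
  For the x component: f_1(F) = -u*v + 4*u + 3*v; d F_1 = (4*u + v) du + (u) dv
  For the y component: f_2(F) = 4*u^2 + 2*u*v - 6; d F_2 = (2) du + (3) dv
  For the z component: f_3(F) = 2*u + 3*v; d F_3 = (-v) du + (-u - 3) dv
Combining and collecting du, dv coefficients:
  coeff of du: -4*u^2*v + 24*u^2 - u*v^2 + 18*u*v - 12
  coeff of dv: -u^2*v + 14*u^2 + 6*u*v - 6*u - 9*v - 18
F^* omega = (-4*u^2*v + 24*u^2 - u*v^2 + 18*u*v - 12) du + (-u^2*v + 14*u^2 + 6*u*v - 6*u - 9*v - 18) dv.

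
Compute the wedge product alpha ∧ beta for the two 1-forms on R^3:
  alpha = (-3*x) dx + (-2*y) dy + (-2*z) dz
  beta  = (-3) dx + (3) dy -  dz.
alpha ∧ beta = (-9*x - 6*y) dx ∧ dy + (3*x - 6*z) dx ∧ dz + (2*y + 6*z) dy ∧ dz

Distribute the wedge, using dx_i ∧ dx_j = -dx_j ∧ dx_i and dx_i ∧ dx_i = 0. For each pair (i, j) with i < j, the coefficient of dx_i ∧ dx_j in alpha ∧ beta is (alpha_i * beta_j - alpha_j * beta_i). Collecting: alpha ∧ beta = (-9*x - 6*y) dx ∧ dy + (3*x - 6*z) dx ∧ dz + (2*y + 6*z) dy ∧ dz.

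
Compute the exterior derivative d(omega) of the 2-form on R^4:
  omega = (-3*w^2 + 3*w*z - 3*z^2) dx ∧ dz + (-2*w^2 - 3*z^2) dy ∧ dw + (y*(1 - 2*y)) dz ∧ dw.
d(omega) = (-6*w + 3*z) dx ∧ dz ∧ dw + (-4*y + 6*z + 1) dy ∧ dz ∧ dw

For a 2-form omega = sum_{i<j} g_{ij} dx_i ∧ dx_j, the exterior derivative is
  d(omega) = sum_{i<j} d(g_{ij}) ∧ dx_i ∧ dx_j = sum_{i<j, k} (∂g_{ij}/∂x_k) dx_k ∧ dx_i ∧ dx_j.
Expand each term, using dx_k ∧ dx_i ∧ dx_j = sgn(permutation) dx_{(a)} ∧ dx_{(b)} ∧ dx_{(c)} with (a < b < c) sorted:
  d(-3*w^2 + 3*w*z - 3*z^2) includes (∂/∂w)(-3*w^2 + 3*w*z - 3*z^2) dw = (-6*w + 3*z) dw, which multiplied by dx ∧ dz gives (-6*w + 3*z) dx ∧ dz ∧ dw
  d(-2*w^2 - 3*z^2) includes (∂/∂z)(-2*w^2 - 3*z^2) dz = (-6*z) dz, which multiplied by dy ∧ dw gives (6*z) dy ∧ dz ∧ dw
  d(y*(1 - 2*y)) includes (∂/∂y)(y*(1 - 2*y)) dy = (1 - 4*y) dy, which multiplied by dz ∧ dw gives (1 - 4*y) dy ∧ dz ∧ dw
Collecting like 3-forms: d(omega) = (-6*w + 3*z) dx ∧ dz ∧ dw + (-4*y + 6*z + 1) dy ∧ dz ∧ dw.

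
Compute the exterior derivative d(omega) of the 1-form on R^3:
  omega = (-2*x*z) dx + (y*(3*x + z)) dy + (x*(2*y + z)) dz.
d(omega) = (3*y) dx ∧ dy + (2*x + 2*y + z) dx ∧ dz + (2*x - y) dy ∧ dz

For a 1-form omega = sum_i f_i dx_i, the exterior derivative is
  d(omega) = sum_{i < j} (∂f_j/∂x_i - ∂f_i/∂x_j) dx_i ∧ dx_j.
  coefficient of dx ∧ dy: ∂f_2/∂x - ∂f_1/∂y = ∂(y*(3*x + z))/∂x - ∂(-2*x*z)/∂y = 3*y
  coefficient of dx ∧ dz: ∂f_3/∂x - ∂f_1/∂z = ∂(x*(2*y + z))/∂x - ∂(-2*x*z)/∂z = 2*x + 2*y + z
  coefficient of dy ∧ dz: ∂f_3/∂y - ∂f_2/∂z = ∂(x*(2*y + z))/∂y - ∂(y*(3*x + z))/∂z = 2*x - y
Assembling: d(omega) = (3*y) dx ∧ dy + (2*x + 2*y + z) dx ∧ dz + (2*x - y) dy ∧ dz.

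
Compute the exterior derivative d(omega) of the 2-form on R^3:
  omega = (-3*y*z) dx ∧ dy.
d(omega) = (-3*y) dx ∧ dy ∧ dz

For a 2-form omega = sum_{i<j} g_{ij} dx_i ∧ dx_j, the exterior derivative is
  d(omega) = sum_{i<j} d(g_{ij}) ∧ dx_i ∧ dx_j = sum_{i<j, k} (∂g_{ij}/∂x_k) dx_k ∧ dx_i ∧ dx_j.
Expand each term, using dx_k ∧ dx_i ∧ dx_j = sgn(permutation) dx_{(a)} ∧ dx_{(b)} ∧ dx_{(c)} with (a < b < c) sorted:
  d(-3*y*z) includes (∂/∂z)(-3*y*z) dz = (-3*y) dz, which multiplied by dx ∧ dy gives (-3*y) dx ∧ dy ∧ dz
Collecting like 3-forms: d(omega) = (-3*y) dx ∧ dy ∧ dz.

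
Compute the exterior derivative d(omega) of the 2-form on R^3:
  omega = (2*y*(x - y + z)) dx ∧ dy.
d(omega) = (2*y) dx ∧ dy ∧ dz

For a 2-form omega = sum_{i<j} g_{ij} dx_i ∧ dx_j, the exterior derivative is
  d(omega) = sum_{i<j} d(g_{ij}) ∧ dx_i ∧ dx_j = sum_{i<j, k} (∂g_{ij}/∂x_k) dx_k ∧ dx_i ∧ dx_j.
Expand each term, using dx_k ∧ dx_i ∧ dx_j = sgn(permutation) dx_{(a)} ∧ dx_{(b)} ∧ dx_{(c)} with (a < b < c) sorted:
  d(2*y*(x - y + z)) includes (∂/∂z)(2*y*(x - y + z)) dz = (2*y) dz, which multiplied by dx ∧ dy gives (2*y) dx ∧ dy ∧ dz
Collecting like 3-forms: d(omega) = (2*y) dx ∧ dy ∧ dz.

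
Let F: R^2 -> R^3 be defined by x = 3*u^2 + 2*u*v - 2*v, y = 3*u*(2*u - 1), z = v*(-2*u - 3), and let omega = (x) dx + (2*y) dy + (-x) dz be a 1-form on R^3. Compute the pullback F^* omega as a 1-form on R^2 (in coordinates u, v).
F^* omega = (162*u^3 + 24*u^2*v - 108*u^2 + 8*u*v^2 - 12*u*v + 18*u - 8*v^2) du + (12*u^3 + 8*u^2*v + 3*u^2 - 6*u*v - 2*v) dv

Using F^*(f dg) = (f ∘ F) d(g ∘ F), substitute each coordinate x_i by F_i(u, v) in f_i, and replace dx_i by d F_i = (∂F_i/∂u) du + (∂F_i/∂v) dv.
  For the x component: f_1(F) = 3*u^2 + 2*u*v - 2*v; d F_1 = (6*u + 2*v) du + (2*u - 2) dv
  For the y component: f_2(F) = 6*u*(2*u - 1); d F_2 = (12*u - 3) du + (0) dv
  For the z component: f_3(F) = -3*u^2 - 2*u*v + 2*v; d F_3 = (-2*v) du + (-2*u - 3) dv
Combining and collecting du, dv coefficients:
  coeff of du: 162*u^3 + 24*u^2*v - 108*u^2 + 8*u*v^2 - 12*u*v + 18*u - 8*v^2
  coeff of dv: 12*u^3 + 8*u^2*v + 3*u^2 - 6*u*v - 2*v
F^* omega = (162*u^3 + 24*u^2*v - 108*u^2 + 8*u*v^2 - 12*u*v + 18*u - 8*v^2) du + (12*u^3 + 8*u^2*v + 3*u^2 - 6*u*v - 2*v) dv.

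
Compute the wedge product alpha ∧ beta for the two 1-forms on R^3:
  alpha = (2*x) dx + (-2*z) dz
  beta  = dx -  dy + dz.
alpha ∧ beta = (-2*x) dx ∧ dy + (2*x + 2*z) dx ∧ dz + (-2*z) dy ∧ dz

Distribute the wedge, using dx_i ∧ dx_j = -dx_j ∧ dx_i and dx_i ∧ dx_i = 0. For each pair (i, j) with i < j, the coefficient of dx_i ∧ dx_j in alpha ∧ beta is (alpha_i * beta_j - alpha_j * beta_i). Collecting: alpha ∧ beta = (-2*x) dx ∧ dy + (2*x + 2*z) dx ∧ dz + (-2*z) dy ∧ dz.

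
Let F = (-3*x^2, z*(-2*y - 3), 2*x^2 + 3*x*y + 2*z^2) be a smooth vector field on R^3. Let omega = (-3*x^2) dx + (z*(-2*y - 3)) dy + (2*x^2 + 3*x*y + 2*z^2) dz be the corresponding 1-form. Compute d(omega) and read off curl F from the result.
d(omega) = (3*x + 2*y + 3) dy ∧ dz + (-4*x - 3*y) dz ∧ dx + (0) dx ∧ dy; curl F = (3*x + 2*y + 3, -4*x - 3*y, 0)

d omega = sum_{i<j} (∂f_j/∂x_i - ∂f_i/∂x_j) dx_i ∧ dx_j. Under the identification (dy ∧ dz, dz ∧ dx, dx ∧ dy) ↔ (e_x, e_y, e_z), the coefficients are exactly the components of curl F. Compute:
  ∂R/∂y - ∂Q/∂z = (3*x) - (-2*y - 3) = 3*x + 2*y + 3
  ∂P/∂z - ∂R/∂x = (0) - (4*x + 3*y) = -4*x - 3*y
  ∂Q/∂x - ∂P/∂y = (0) - (0) = 0.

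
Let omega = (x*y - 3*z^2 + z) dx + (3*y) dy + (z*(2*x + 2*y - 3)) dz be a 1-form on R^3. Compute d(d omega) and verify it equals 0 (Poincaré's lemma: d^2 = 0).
d(d omega) = 0

Step 1: d omega = sum_{i<j} (∂f_j/∂x_i - ∂f_i/∂x_j) dx_i ∧ dx_j:
  coeff of dx ∧ dy: -x
  coeff of dx ∧ dz: 8*z - 1
  coeff of dy ∧ dz: 2*z
Step 2: Apply d again to each 2-form coefficient. The only possible 3-form in R^3 is dx ∧ dy ∧ dz, with coefficient
  ∂(coeff of dy∧dz)/∂x - ∂(coeff of dx∧dz)/∂y + ∂(coeff of dx∧dy)/∂z
  = ∂/∂x (2*z) - ∂/∂y (8*z - 1) + ∂/∂z (-x).
Each of these terms simplifies to sums of mixed partials that cancel in pairs. The result is 0 (by equality of mixed partials for smooth functions — Schwarz / Clairaut).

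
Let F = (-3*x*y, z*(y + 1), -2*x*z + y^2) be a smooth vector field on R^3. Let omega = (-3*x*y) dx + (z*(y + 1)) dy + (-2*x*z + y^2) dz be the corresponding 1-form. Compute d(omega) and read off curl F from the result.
d(omega) = (y - 1) dy ∧ dz + (2*z) dz ∧ dx + (3*x) dx ∧ dy; curl F = (y - 1, 2*z, 3*x)

d omega = sum_{i<j} (∂f_j/∂x_i - ∂f_i/∂x_j) dx_i ∧ dx_j. Under the identification (dy ∧ dz, dz ∧ dx, dx ∧ dy) ↔ (e_x, e_y, e_z), the coefficients are exactly the components of curl F. Compute:
  ∂R/∂y - ∂Q/∂z = (2*y) - (y + 1) = y - 1
  ∂P/∂z - ∂R/∂x = (0) - (-2*z) = 2*z
  ∂Q/∂x - ∂P/∂y = (0) - (-3*x) = 3*x.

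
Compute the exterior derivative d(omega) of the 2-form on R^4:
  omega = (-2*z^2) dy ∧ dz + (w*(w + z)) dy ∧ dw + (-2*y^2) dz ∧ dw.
d(omega) = (-w - 4*y) dy ∧ dz ∧ dw

For a 2-form omega = sum_{i<j} g_{ij} dx_i ∧ dx_j, the exterior derivative is
  d(omega) = sum_{i<j} d(g_{ij}) ∧ dx_i ∧ dx_j = sum_{i<j, k} (∂g_{ij}/∂x_k) dx_k ∧ dx_i ∧ dx_j.
Expand each term, using dx_k ∧ dx_i ∧ dx_j = sgn(permutation) dx_{(a)} ∧ dx_{(b)} ∧ dx_{(c)} with (a < b < c) sorted:
  d(w*(w + z)) includes (∂/∂z)(w*(w + z)) dz = (w) dz, which multiplied by dy ∧ dw gives (-w) dy ∧ dz ∧ dw
  d(-2*y^2) includes (∂/∂y)(-2*y^2) dy = (-4*y) dy, which multiplied by dz ∧ dw gives (-4*y) dy ∧ dz ∧ dw
Collecting like 3-forms: d(omega) = (-w - 4*y) dy ∧ dz ∧ dw.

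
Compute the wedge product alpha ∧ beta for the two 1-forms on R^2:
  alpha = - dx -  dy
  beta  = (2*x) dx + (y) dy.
alpha ∧ beta = (2*x - y) dx ∧ dy

Distribute the wedge, using dx_i ∧ dx_j = -dx_j ∧ dx_i and dx_i ∧ dx_i = 0. For each pair (i, j) with i < j, the coefficient of dx_i ∧ dx_j in alpha ∧ beta is (alpha_i * beta_j - alpha_j * beta_i). Collecting: alpha ∧ beta = (2*x - y) dx ∧ dy.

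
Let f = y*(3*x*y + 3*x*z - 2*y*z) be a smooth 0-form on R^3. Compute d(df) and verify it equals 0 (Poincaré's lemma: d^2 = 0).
d(df) = 0

Step 1: df = sum_i (∂f/∂x_i) dx_i = (3*y*(y + z)) dx + (6*x*y + 3*x*z - 4*y*z) dy + (y*(3*x - 2*y)) dz.
Step 2: Apply d again. Using the 1-form formula, the coefficient of dx ∧ dy in d(df) is ∂^2 f/∂x ∂y - ∂^2 f/∂y ∂x = (6*y + 3*z) - (6*y + 3*z) = 0 (equality of mixed partials for smooth f).
Similarly for dx ∧ dz and dy ∧ dz — all coefficients vanish. So d(df) = 0.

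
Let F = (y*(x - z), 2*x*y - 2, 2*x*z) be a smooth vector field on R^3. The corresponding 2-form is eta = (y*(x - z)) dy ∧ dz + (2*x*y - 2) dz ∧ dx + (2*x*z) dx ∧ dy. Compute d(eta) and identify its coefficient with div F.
d(eta) = (4*x + y) dx ∧ dy ∧ dz; div F = 4*x + y

For a 2-form in R^3 of the form above, applying d gives a 3-form with coefficient ∂P/∂x + ∂Q/∂y + ∂R/∂z:
  ∂P/∂x = y
  ∂Q/∂y = 2*x
  ∂R/∂z = 2*x
Sum = 4*x + y, which is exactly div F.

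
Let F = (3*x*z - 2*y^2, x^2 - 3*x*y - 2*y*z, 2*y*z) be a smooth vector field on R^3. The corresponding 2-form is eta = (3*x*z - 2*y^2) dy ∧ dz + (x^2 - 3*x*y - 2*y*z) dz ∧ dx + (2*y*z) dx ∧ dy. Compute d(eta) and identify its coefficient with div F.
d(eta) = (-3*x + 2*y + z) dx ∧ dy ∧ dz; div F = -3*x + 2*y + z

For a 2-form in R^3 of the form above, applying d gives a 3-form with coefficient ∂P/∂x + ∂Q/∂y + ∂R/∂z:
  ∂P/∂x = 3*z
  ∂Q/∂y = -3*x - 2*z
  ∂R/∂z = 2*y
Sum = -3*x + 2*y + z, which is exactly div F.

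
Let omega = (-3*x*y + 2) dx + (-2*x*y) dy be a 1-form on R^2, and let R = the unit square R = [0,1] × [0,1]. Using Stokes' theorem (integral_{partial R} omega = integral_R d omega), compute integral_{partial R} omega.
integral_(partial R) omega = 1/2

Stokes: integral_partial_R omega = integral_R d omega with d omega = (∂Q/∂x - ∂P/∂y) dx ∧ dy.
  ∂Q/∂x = -2*y
  ∂P/∂y = -3*x
  integrand = ∂Q/∂x - ∂P/∂y = 3*x - 2*y.
Integrating over R: integral_0^1 integral_0^1 (3*x - 2*y) dx dy = 1/2.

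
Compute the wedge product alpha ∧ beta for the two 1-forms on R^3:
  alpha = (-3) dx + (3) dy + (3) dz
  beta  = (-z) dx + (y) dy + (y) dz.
alpha ∧ beta = (-3*y + 3*z) dx ∧ dy + (-3*y + 3*z) dx ∧ dz

Distribute the wedge, using dx_i ∧ dx_j = -dx_j ∧ dx_i and dx_i ∧ dx_i = 0. For each pair (i, j) with i < j, the coefficient of dx_i ∧ dx_j in alpha ∧ beta is (alpha_i * beta_j - alpha_j * beta_i). Collecting: alpha ∧ beta = (-3*y + 3*z) dx ∧ dy + (-3*y + 3*z) dx ∧ dz.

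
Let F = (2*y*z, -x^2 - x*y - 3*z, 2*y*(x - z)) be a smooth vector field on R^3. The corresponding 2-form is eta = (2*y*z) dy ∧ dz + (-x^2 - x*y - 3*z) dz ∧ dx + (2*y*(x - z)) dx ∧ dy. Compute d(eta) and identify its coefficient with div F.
d(eta) = (-x - 2*y) dx ∧ dy ∧ dz; div F = -x - 2*y

For a 2-form in R^3 of the form above, applying d gives a 3-form with coefficient ∂P/∂x + ∂Q/∂y + ∂R/∂z:
  ∂P/∂x = 0
  ∂Q/∂y = -x
  ∂R/∂z = -2*y
Sum = -x - 2*y, which is exactly div F.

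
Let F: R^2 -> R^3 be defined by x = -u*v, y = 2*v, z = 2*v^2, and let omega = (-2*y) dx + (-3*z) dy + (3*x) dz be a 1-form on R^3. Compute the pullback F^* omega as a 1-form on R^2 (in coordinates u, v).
F^* omega = (4*v^2) du + (4*v*(-3*u*v + u - 3*v)) dv

Using F^*(f dg) = (f ∘ F) d(g ∘ F), substitute each coordinate x_i by F_i(u, v) in f_i, and replace dx_i by d F_i = (∂F_i/∂u) du + (∂F_i/∂v) dv.
  For the x component: f_1(F) = -4*v; d F_1 = (-v) du + (-u) dv
  For the y component: f_2(F) = -6*v^2; d F_2 = (0) du + (2) dv
  For the z component: f_3(F) = -3*u*v; d F_3 = (0) du + (4*v) dv
Combining and collecting du, dv coefficients:
  coeff of du: 4*v^2
  coeff of dv: 4*v*(-3*u*v + u - 3*v)
F^* omega = (4*v^2) du + (4*v*(-3*u*v + u - 3*v)) dv.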